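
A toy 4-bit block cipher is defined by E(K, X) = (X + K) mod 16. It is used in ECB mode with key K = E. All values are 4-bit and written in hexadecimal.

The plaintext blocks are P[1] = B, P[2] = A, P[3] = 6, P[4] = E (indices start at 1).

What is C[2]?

C[2] = 8

ECB encryption: C_i = E(K, P_i).
C[2]: E(K, A) = 8.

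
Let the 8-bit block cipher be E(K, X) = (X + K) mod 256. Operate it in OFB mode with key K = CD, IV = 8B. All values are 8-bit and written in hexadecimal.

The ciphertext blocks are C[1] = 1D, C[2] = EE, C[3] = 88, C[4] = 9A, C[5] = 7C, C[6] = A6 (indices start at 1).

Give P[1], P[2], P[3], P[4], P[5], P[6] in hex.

OFB decryption: S_i = E(K, S_{i−1}) with S_{0} = IV; P_i = C_i ⊕ S_i.
P[1]: S = E(K, 8B) = 58; 1D ⊕ 58 = 45.
P[2]: S = E(K, 58) = 25; EE ⊕ 25 = CB.
P[3]: S = E(K, 25) = F2; 88 ⊕ F2 = 7A.
P[4]: S = E(K, F2) = BF; 9A ⊕ BF = 25.
P[5]: S = E(K, BF) = 8C; 7C ⊕ 8C = F0.
P[6]: S = E(K, 8C) = 59; A6 ⊕ 59 = FF.

P[1] = 45, P[2] = CB, P[3] = 7A, P[4] = 25, P[5] = F0, P[6] = FF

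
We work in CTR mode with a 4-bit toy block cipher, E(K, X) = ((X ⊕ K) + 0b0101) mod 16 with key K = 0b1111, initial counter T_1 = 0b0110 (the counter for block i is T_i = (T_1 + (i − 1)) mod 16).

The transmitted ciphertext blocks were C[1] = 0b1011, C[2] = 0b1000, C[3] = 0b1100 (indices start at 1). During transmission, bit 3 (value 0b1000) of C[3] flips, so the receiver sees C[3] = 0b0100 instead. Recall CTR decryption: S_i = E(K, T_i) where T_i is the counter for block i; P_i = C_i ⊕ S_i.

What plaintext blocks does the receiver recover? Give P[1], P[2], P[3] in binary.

P[1] = 0b0101, P[2] = 0b0101, P[3] = 0b1000

Only C[3] changed, to 0b0100. In CTR, a change in C_i flips the same bit in P_i only; the keystream is unaffected. Decrypting the received ciphertext:
P[1]: T = 0b0110, S = E(K, T) = 0b1110; 0b1011 ⊕ 0b1110 = 0b0101.
P[2]: T = 0b0111, S = E(K, T) = 0b1101; 0b1000 ⊕ 0b1101 = 0b0101.
P[3]: T = 0b1000, S = E(K, T) = 0b1100; 0b0100 ⊕ 0b1100 = 0b1000.
Blocks that differ from the original plaintext: P[3].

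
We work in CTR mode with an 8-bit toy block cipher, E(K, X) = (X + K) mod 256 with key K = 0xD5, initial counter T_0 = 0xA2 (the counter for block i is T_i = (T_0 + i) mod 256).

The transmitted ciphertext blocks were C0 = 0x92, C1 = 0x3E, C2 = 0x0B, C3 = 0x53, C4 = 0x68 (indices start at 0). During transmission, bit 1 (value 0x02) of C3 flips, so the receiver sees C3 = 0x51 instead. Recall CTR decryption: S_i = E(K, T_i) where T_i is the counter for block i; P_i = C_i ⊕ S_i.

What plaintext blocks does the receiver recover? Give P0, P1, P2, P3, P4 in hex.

P0 = 0xE5, P1 = 0x46, P2 = 0x72, P3 = 0x2B, P4 = 0x13

Only C3 changed, to 0x51. In CTR, a change in C_i flips the same bit in P_i only; the keystream is unaffected. Decrypting the received ciphertext:
P0: T = 0xA2, S = E(K, T) = 0x77; 0x92 ⊕ 0x77 = 0xE5.
P1: T = 0xA3, S = E(K, T) = 0x78; 0x3E ⊕ 0x78 = 0x46.
P2: T = 0xA4, S = E(K, T) = 0x79; 0x0B ⊕ 0x79 = 0x72.
P3: T = 0xA5, S = E(K, T) = 0x7A; 0x51 ⊕ 0x7A = 0x2B.
P4: T = 0xA6, S = E(K, T) = 0x7B; 0x68 ⊕ 0x7B = 0x13.
Blocks that differ from the original plaintext: P3.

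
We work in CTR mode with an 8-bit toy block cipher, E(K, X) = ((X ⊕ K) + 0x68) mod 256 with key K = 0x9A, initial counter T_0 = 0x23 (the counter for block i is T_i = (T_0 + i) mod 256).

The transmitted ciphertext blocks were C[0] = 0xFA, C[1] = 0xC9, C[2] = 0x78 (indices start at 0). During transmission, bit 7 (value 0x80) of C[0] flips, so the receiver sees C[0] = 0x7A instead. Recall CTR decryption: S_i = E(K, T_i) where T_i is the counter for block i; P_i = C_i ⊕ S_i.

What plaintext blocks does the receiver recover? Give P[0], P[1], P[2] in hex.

Only C[0] changed, to 0x7A. In CTR, a change in C_i flips the same bit in P_i only; the keystream is unaffected. Decrypting the received ciphertext:
P[0]: T = 0x23, S = E(K, T) = 0x21; 0x7A ⊕ 0x21 = 0x5B.
P[1]: T = 0x24, S = E(K, T) = 0x26; 0xC9 ⊕ 0x26 = 0xEF.
P[2]: T = 0x25, S = E(K, T) = 0x27; 0x78 ⊕ 0x27 = 0x5F.
Blocks that differ from the original plaintext: P[0].

P[0] = 0x5B, P[1] = 0xEF, P[2] = 0x5F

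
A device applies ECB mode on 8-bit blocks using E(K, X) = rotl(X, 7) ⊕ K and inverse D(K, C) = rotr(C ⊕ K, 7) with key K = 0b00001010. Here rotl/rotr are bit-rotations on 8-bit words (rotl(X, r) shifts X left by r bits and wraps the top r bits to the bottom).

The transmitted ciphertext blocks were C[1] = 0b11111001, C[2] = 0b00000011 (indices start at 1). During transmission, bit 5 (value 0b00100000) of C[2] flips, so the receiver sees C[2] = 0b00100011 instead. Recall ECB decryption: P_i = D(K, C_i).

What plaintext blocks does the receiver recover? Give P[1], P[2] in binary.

Only C[2] changed, to 0b00100011. In ECB, a change in C_i affects only P_i. Decrypting the received ciphertext:
P[1]: D(K, 0b11111001) = 0b11100111.
P[2]: D(K, 0b00100011) = 0b01010010.
Blocks that differ from the original plaintext: P[2].

P[1] = 0b11100111, P[2] = 0b01010010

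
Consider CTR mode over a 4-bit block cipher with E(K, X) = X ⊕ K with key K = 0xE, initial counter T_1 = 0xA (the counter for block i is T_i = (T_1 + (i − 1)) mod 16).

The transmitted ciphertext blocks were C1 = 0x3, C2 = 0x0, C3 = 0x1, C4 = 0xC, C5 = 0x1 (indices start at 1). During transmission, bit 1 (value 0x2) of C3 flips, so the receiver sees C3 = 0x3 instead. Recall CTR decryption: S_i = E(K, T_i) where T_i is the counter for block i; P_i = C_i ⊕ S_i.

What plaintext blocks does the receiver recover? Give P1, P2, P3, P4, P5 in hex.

Only C3 changed, to 0x3. In CTR, a change in C_i flips the same bit in P_i only; the keystream is unaffected. Decrypting the received ciphertext:
P1: T = 0xA, S = E(K, T) = 0x4; 0x3 ⊕ 0x4 = 0x7.
P2: T = 0xB, S = E(K, T) = 0x5; 0x0 ⊕ 0x5 = 0x5.
P3: T = 0xC, S = E(K, T) = 0x2; 0x3 ⊕ 0x2 = 0x1.
P4: T = 0xD, S = E(K, T) = 0x3; 0xC ⊕ 0x3 = 0xF.
P5: T = 0xE, S = E(K, T) = 0x0; 0x1 ⊕ 0x0 = 0x1.
Blocks that differ from the original plaintext: P3.

P1 = 0x7, P2 = 0x5, P3 = 0x1, P4 = 0xF, P5 = 0x1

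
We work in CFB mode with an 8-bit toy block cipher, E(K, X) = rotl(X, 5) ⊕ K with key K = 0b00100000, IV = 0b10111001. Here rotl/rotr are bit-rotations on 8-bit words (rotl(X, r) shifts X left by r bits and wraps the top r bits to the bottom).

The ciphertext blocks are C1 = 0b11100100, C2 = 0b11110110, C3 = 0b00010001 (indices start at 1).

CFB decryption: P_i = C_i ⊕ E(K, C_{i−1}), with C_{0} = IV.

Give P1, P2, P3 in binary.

P1: E(K, 0b10111001) = 0b00010111; 0b11100100 ⊕ 0b00010111 = 0b11110011.
P2: E(K, 0b11100100) = 0b10111100; 0b11110110 ⊕ 0b10111100 = 0b01001010.
P3: E(K, 0b11110110) = 0b11111110; 0b00010001 ⊕ 0b11111110 = 0b11101111.

P1 = 0b11110011, P2 = 0b01001010, P3 = 0b11101111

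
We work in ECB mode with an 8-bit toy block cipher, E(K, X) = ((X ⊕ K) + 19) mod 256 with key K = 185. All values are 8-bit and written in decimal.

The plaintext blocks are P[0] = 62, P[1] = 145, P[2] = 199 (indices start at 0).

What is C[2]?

ECB encryption: C_i = E(K, P_i).
C[2]: E(K, 199) = 145.

C[2] = 145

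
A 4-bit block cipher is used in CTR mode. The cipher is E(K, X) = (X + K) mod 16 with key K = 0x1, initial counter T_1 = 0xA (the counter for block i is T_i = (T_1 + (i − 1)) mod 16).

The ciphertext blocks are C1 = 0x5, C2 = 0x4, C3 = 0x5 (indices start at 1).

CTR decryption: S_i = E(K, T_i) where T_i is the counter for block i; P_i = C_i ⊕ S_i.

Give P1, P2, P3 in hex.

P1 = 0xE, P2 = 0x8, P3 = 0x8

P1: T = 0xA, S = E(K, T) = 0xB; 0x5 ⊕ 0xB = 0xE.
P2: T = 0xB, S = E(K, T) = 0xC; 0x4 ⊕ 0xC = 0x8.
P3: T = 0xC, S = E(K, T) = 0xD; 0x5 ⊕ 0xD = 0x8.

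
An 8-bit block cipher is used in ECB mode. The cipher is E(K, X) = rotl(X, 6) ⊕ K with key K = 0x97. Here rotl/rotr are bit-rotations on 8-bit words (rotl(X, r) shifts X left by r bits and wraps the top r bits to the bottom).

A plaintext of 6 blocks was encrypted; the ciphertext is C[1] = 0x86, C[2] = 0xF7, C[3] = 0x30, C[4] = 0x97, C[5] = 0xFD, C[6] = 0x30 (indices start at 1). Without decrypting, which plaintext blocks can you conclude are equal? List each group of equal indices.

ECB encrypts each block independently with the same key, so equal ciphertext blocks imply equal plaintext blocks.
C[3] = C[6] = 0x30, so P[3] = P[6].

P[3] = P[6]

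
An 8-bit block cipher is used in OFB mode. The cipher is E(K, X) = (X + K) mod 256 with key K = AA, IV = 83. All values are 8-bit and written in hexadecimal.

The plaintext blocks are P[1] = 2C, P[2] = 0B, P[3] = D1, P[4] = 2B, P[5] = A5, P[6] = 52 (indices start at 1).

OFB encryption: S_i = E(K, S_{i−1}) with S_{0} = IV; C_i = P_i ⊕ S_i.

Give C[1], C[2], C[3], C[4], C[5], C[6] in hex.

C[1] = 01, C[2] = DC, C[3] = 50, C[4] = 00, C[5] = 70, C[6] = 2D

C[1]: S = E(K, 83) = 2D; 2C ⊕ 2D = 01.
C[2]: S = E(K, 2D) = D7; 0B ⊕ D7 = DC.
C[3]: S = E(K, D7) = 81; D1 ⊕ 81 = 50.
C[4]: S = E(K, 81) = 2B; 2B ⊕ 2B = 00.
C[5]: S = E(K, 2B) = D5; A5 ⊕ D5 = 70.
C[6]: S = E(K, D5) = 7F; 52 ⊕ 7F = 2D.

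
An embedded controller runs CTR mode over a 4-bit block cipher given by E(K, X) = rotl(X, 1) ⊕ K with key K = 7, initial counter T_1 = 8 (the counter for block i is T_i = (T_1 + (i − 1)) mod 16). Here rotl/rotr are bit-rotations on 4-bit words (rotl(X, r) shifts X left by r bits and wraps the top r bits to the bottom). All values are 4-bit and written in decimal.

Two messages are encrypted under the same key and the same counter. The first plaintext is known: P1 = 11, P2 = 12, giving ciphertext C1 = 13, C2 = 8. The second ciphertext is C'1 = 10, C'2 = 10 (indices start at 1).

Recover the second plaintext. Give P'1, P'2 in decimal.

In CTR with a reused counter, both messages share the same keystream S_i, so C_i ⊕ C'_i = P_i ⊕ P'_i and thus P'_i = P_i ⊕ C_i ⊕ C'_i.
P'1: 11 ⊕ 13 ⊕ 10 = 12.
P'2: 12 ⊕ 8 ⊕ 10 = 14.

P'1 = 12, P'2 = 14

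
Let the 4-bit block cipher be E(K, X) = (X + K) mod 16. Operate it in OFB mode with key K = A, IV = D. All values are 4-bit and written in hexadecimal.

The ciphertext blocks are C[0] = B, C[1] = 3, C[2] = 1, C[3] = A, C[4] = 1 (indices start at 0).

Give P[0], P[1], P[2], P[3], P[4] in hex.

OFB decryption: S_i = E(K, S_{i−1}) with S_{−1} = IV; P_i = C_i ⊕ S_i.
P[0]: S = E(K, D) = 7; B ⊕ 7 = C.
P[1]: S = E(K, 7) = 1; 3 ⊕ 1 = 2.
P[2]: S = E(K, 1) = B; 1 ⊕ B = A.
P[3]: S = E(K, B) = 5; A ⊕ 5 = F.
P[4]: S = E(K, 5) = F; 1 ⊕ F = E.

P[0] = C, P[1] = 2, P[2] = A, P[3] = F, P[4] = E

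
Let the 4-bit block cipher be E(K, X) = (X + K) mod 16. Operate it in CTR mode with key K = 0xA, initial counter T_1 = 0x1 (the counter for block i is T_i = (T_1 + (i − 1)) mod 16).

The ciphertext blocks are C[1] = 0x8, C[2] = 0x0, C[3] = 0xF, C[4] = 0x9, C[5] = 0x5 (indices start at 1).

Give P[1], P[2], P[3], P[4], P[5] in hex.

P[1] = 0x3, P[2] = 0xC, P[3] = 0x2, P[4] = 0x7, P[5] = 0xA

CTR decryption: S_i = E(K, T_i) where T_i is the counter for block i; P_i = C_i ⊕ S_i.
P[1]: T = 0x1, S = E(K, T) = 0xB; 0x8 ⊕ 0xB = 0x3.
P[2]: T = 0x2, S = E(K, T) = 0xC; 0x0 ⊕ 0xC = 0xC.
P[3]: T = 0x3, S = E(K, T) = 0xD; 0xF ⊕ 0xD = 0x2.
P[4]: T = 0x4, S = E(K, T) = 0xE; 0x9 ⊕ 0xE = 0x7.
P[5]: T = 0x5, S = E(K, T) = 0xF; 0x5 ⊕ 0xF = 0xA.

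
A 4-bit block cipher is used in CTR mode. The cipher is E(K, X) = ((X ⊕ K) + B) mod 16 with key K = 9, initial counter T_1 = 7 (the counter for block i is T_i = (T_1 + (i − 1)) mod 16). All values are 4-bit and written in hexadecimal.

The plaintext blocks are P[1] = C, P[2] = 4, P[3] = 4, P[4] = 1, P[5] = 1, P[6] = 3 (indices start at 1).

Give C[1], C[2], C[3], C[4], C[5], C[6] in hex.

CTR encryption: S_i = E(K, T_i) where T_i is the counter for block i; C_i = P_i ⊕ S_i.
C[1]: T = 7, S = E(K, T) = 9; C ⊕ 9 = 5.
C[2]: T = 8, S = E(K, T) = C; 4 ⊕ C = 8.
C[3]: T = 9, S = E(K, T) = B; 4 ⊕ B = F.
C[4]: T = A, S = E(K, T) = E; 1 ⊕ E = F.
C[5]: T = B, S = E(K, T) = D; 1 ⊕ D = C.
C[6]: T = C, S = E(K, T) = 0; 3 ⊕ 0 = 3.

C[1] = 5, C[2] = 8, C[3] = F, C[4] = F, C[5] = C, C[6] = 3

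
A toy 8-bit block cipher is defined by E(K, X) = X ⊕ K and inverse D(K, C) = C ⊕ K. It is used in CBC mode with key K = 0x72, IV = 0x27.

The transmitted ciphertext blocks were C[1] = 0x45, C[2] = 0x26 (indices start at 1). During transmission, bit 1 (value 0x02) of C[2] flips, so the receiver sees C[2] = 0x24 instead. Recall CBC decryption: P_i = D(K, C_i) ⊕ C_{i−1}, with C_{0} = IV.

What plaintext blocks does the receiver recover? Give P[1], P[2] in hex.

P[1] = 0x10, P[2] = 0x13

Only C[2] changed, to 0x24. In CBC, a change in C_i garbles P_i and flips the same bit in P_{i+1}. Decrypting the received ciphertext:
P[1]: D(K, 0x45) = 0x37; 0x37 ⊕ 0x27 = 0x10.
P[2]: D(K, 0x24) = 0x56; 0x56 ⊕ 0x45 = 0x13.
Blocks that differ from the original plaintext: P[2].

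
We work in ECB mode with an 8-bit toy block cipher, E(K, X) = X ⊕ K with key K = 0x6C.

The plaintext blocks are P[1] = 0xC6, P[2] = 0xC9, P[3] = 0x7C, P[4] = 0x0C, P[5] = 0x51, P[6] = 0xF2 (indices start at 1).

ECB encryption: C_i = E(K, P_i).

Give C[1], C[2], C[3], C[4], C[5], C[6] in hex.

C[1] = 0xAA, C[2] = 0xA5, C[3] = 0x10, C[4] = 0x60, C[5] = 0x3D, C[6] = 0x9E

C[1]: E(K, 0xC6) = 0xAA.
C[2]: E(K, 0xC9) = 0xA5.
C[3]: E(K, 0x7C) = 0x10.
C[4]: E(K, 0x0C) = 0x60.
C[5]: E(K, 0x51) = 0x3D.
C[6]: E(K, 0xF2) = 0x9E.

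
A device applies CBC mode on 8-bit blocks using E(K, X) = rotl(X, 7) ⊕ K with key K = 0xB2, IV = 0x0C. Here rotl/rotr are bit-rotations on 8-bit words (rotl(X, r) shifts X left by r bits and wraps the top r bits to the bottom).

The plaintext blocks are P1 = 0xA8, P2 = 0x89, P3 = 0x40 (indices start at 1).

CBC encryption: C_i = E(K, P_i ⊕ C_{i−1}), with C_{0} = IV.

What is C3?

C1: P1 ⊕ 0x0C = 0xA4; E(K, 0xA4) = 0xE0.
C2: P2 ⊕ 0xE0 = 0x69; E(K, 0x69) = 0x06.
C3: P3 ⊕ 0x06 = 0x46; E(K, 0x46) = 0x91.

C3 = 0x91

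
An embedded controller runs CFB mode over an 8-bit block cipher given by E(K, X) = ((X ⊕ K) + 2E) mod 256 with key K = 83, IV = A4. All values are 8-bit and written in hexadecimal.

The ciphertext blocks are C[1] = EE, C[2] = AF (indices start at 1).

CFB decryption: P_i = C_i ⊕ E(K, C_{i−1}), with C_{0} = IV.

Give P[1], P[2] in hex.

P[1]: E(K, A4) = 55; EE ⊕ 55 = BB.
P[2]: E(K, EE) = 9B; AF ⊕ 9B = 34.

P[1] = BB, P[2] = 34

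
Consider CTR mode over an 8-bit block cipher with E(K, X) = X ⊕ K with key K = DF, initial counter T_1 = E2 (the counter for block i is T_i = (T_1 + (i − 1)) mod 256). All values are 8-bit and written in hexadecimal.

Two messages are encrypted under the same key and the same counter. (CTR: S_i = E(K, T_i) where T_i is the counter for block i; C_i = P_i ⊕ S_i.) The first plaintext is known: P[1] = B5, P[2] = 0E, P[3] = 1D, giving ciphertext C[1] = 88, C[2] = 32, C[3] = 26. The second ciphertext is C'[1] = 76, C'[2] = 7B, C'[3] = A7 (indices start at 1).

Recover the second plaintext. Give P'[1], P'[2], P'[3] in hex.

P'[1] = 4B, P'[2] = 47, P'[3] = 9C

In CTR with a reused counter, both messages share the same keystream S_i, so C_i ⊕ C'_i = P_i ⊕ P'_i and thus P'_i = P_i ⊕ C_i ⊕ C'_i.
P'[1]: B5 ⊕ 88 ⊕ 76 = 4B.
P'[2]: 0E ⊕ 32 ⊕ 7B = 47.
P'[3]: 1D ⊕ 26 ⊕ A7 = 9C.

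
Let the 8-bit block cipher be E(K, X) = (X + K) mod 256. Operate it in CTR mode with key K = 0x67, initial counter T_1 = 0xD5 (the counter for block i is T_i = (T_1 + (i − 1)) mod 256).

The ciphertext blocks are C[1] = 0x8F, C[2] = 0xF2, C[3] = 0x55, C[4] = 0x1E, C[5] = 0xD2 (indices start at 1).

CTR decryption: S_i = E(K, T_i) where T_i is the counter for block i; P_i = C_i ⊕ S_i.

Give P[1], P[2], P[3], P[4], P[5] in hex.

P[1]: T = 0xD5, S = E(K, T) = 0x3C; 0x8F ⊕ 0x3C = 0xB3.
P[2]: T = 0xD6, S = E(K, T) = 0x3D; 0xF2 ⊕ 0x3D = 0xCF.
P[3]: T = 0xD7, S = E(K, T) = 0x3E; 0x55 ⊕ 0x3E = 0x6B.
P[4]: T = 0xD8, S = E(K, T) = 0x3F; 0x1E ⊕ 0x3F = 0x21.
P[5]: T = 0xD9, S = E(K, T) = 0x40; 0xD2 ⊕ 0x40 = 0x92.

P[1] = 0xB3, P[2] = 0xCF, P[3] = 0x6B, P[4] = 0x21, P[5] = 0x92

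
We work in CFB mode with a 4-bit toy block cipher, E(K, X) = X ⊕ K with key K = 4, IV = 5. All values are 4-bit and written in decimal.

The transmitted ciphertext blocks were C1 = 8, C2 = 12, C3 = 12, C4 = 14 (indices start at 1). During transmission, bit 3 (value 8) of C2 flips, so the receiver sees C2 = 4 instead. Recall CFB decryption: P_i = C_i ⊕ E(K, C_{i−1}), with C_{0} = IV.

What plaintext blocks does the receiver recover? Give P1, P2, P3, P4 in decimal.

P1 = 9, P2 = 8, P3 = 12, P4 = 6

Only C2 changed, to 4. In CFB, a change in C_i flips the same bit in P_i and garbles P_{i+1}. Decrypting the received ciphertext:
P1: E(K, 5) = 1; 8 ⊕ 1 = 9.
P2: E(K, 8) = 12; 4 ⊕ 12 = 8.
P3: E(K, 4) = 0; 12 ⊕ 0 = 12.
P4: E(K, 12) = 8; 14 ⊕ 8 = 6.
Blocks that differ from the original plaintext: P2, P3.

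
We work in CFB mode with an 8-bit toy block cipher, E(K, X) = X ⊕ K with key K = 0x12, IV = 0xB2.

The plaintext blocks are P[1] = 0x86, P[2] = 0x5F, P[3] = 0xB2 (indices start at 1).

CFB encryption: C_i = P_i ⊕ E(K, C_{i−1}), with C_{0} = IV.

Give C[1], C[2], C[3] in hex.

C[1] = 0x26, C[2] = 0x6B, C[3] = 0xCB

C[1]: E(K, 0xB2) = 0xA0; 0x86 ⊕ 0xA0 = 0x26.
C[2]: E(K, 0x26) = 0x34; 0x5F ⊕ 0x34 = 0x6B.
C[3]: E(K, 0x6B) = 0x79; 0xB2 ⊕ 0x79 = 0xCB.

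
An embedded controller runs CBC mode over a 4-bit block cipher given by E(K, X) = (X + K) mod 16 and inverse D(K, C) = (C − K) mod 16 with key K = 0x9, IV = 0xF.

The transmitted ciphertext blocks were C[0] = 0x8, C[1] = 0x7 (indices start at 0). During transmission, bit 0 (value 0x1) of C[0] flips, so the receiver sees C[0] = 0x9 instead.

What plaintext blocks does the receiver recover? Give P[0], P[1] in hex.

P[0] = 0xF, P[1] = 0x7

CBC decryption: P_i = D(K, C_i) ⊕ C_{i−1}, with C_{−1} = IV.
Only C[0] changed, to 0x9. In CBC, a change in C_i garbles P_i and flips the same bit in P_{i+1}. Decrypting the received ciphertext:
P[0]: D(K, 0x9) = 0x0; 0x0 ⊕ 0xF = 0xF.
P[1]: D(K, 0x7) = 0xE; 0xE ⊕ 0x9 = 0x7.
Blocks that differ from the original plaintext: P[0], P[1].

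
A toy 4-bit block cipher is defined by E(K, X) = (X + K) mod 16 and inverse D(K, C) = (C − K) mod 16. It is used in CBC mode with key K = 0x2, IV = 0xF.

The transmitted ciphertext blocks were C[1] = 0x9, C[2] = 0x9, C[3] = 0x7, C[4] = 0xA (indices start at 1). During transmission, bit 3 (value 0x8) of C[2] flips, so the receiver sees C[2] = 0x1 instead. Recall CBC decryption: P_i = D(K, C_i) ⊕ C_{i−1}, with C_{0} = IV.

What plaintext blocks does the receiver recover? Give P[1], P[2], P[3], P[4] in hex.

Only C[2] changed, to 0x1. In CBC, a change in C_i garbles P_i and flips the same bit in P_{i+1}. Decrypting the received ciphertext:
P[1]: D(K, 0x9) = 0x7; 0x7 ⊕ 0xF = 0x8.
P[2]: D(K, 0x1) = 0xF; 0xF ⊕ 0x9 = 0x6.
P[3]: D(K, 0x7) = 0x5; 0x5 ⊕ 0x1 = 0x4.
P[4]: D(K, 0xA) = 0x8; 0x8 ⊕ 0x7 = 0xF.
Blocks that differ from the original plaintext: P[2], P[3].

P[1] = 0x8, P[2] = 0x6, P[3] = 0x4, P[4] = 0xF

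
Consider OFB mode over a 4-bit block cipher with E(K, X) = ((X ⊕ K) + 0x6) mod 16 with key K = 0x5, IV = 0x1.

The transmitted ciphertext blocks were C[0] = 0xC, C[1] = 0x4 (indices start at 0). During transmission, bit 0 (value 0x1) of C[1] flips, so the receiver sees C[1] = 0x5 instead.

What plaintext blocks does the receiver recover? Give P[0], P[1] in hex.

OFB decryption: S_i = E(K, S_{i−1}) with S_{−1} = IV; P_i = C_i ⊕ S_i.
Only C[1] changed, to 0x5. In OFB, a change in C_i flips the same bit in P_i only; the keystream is unaffected. Decrypting the received ciphertext:
P[0]: S = E(K, 0x1) = 0xA; 0xC ⊕ 0xA = 0x6.
P[1]: S = E(K, 0xA) = 0x5; 0x5 ⊕ 0x5 = 0x0.
Blocks that differ from the original plaintext: P[1].

P[0] = 0x6, P[1] = 0x0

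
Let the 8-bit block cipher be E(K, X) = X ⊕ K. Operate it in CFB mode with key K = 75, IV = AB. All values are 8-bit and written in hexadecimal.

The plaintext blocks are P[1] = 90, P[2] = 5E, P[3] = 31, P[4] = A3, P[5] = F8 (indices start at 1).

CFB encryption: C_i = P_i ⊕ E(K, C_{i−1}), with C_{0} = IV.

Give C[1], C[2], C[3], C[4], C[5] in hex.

C[1]: E(K, AB) = DE; 90 ⊕ DE = 4E.
C[2]: E(K, 4E) = 3B; 5E ⊕ 3B = 65.
C[3]: E(K, 65) = 10; 31 ⊕ 10 = 21.
C[4]: E(K, 21) = 54; A3 ⊕ 54 = F7.
C[5]: E(K, F7) = 82; F8 ⊕ 82 = 7A.

C[1] = 4E, C[2] = 65, C[3] = 21, C[4] = F7, C[5] = 7A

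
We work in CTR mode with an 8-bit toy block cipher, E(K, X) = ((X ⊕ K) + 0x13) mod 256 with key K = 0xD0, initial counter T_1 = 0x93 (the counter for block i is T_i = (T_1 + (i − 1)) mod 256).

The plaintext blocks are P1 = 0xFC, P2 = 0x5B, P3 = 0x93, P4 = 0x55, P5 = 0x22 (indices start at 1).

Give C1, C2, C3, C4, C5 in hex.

CTR encryption: S_i = E(K, T_i) where T_i is the counter for block i; C_i = P_i ⊕ S_i.
C1: T = 0x93, S = E(K, T) = 0x56; 0xFC ⊕ 0x56 = 0xAA.
C2: T = 0x94, S = E(K, T) = 0x57; 0x5B ⊕ 0x57 = 0x0C.
C3: T = 0x95, S = E(K, T) = 0x58; 0x93 ⊕ 0x58 = 0xCB.
C4: T = 0x96, S = E(K, T) = 0x59; 0x55 ⊕ 0x59 = 0x0C.
C5: T = 0x97, S = E(K, T) = 0x5A; 0x22 ⊕ 0x5A = 0x78.

C1 = 0xAA, C2 = 0x0C, C3 = 0xCB, C4 = 0x0C, C5 = 0x78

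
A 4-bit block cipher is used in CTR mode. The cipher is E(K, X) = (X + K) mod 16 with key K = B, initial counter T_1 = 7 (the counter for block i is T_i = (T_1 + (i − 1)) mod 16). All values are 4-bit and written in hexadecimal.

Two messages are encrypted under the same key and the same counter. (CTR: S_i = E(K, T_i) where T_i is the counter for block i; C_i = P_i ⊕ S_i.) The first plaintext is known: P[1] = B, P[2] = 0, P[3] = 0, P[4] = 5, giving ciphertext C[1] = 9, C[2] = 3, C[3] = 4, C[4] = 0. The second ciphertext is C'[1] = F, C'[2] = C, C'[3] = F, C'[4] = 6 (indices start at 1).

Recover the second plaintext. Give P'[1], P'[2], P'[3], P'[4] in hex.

In CTR with a reused counter, both messages share the same keystream S_i, so C_i ⊕ C'_i = P_i ⊕ P'_i and thus P'_i = P_i ⊕ C_i ⊕ C'_i.
P'[1]: B ⊕ 9 ⊕ F = D.
P'[2]: 0 ⊕ 3 ⊕ C = F.
P'[3]: 0 ⊕ 4 ⊕ F = B.
P'[4]: 5 ⊕ 0 ⊕ 6 = 3.

P'[1] = D, P'[2] = F, P'[3] = B, P'[4] = 3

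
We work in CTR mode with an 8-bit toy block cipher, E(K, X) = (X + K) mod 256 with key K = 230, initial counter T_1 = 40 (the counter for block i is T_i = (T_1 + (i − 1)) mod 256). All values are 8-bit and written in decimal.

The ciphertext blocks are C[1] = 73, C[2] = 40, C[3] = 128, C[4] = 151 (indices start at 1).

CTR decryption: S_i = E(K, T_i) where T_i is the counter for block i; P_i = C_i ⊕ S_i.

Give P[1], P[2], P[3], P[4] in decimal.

P[1]: T = 40, S = E(K, T) = 14; 73 ⊕ 14 = 71.
P[2]: T = 41, S = E(K, T) = 15; 40 ⊕ 15 = 39.
P[3]: T = 42, S = E(K, T) = 16; 128 ⊕ 16 = 144.
P[4]: T = 43, S = E(K, T) = 17; 151 ⊕ 17 = 134.

P[1] = 71, P[2] = 39, P[3] = 144, P[4] = 134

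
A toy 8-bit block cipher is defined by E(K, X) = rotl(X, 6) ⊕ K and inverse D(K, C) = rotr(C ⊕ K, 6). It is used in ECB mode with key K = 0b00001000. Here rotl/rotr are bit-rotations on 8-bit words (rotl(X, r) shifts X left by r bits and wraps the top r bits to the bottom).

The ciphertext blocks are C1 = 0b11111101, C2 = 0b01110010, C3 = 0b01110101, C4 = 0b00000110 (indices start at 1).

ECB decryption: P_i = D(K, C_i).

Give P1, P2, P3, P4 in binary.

P1: D(K, 0b11111101) = 0b11010111.
P2: D(K, 0b01110010) = 0b11101001.
P3: D(K, 0b01110101) = 0b11110101.
P4: D(K, 0b00000110) = 0b00111000.

P1 = 0b11010111, P2 = 0b11101001, P3 = 0b11110101, P4 = 0b00111000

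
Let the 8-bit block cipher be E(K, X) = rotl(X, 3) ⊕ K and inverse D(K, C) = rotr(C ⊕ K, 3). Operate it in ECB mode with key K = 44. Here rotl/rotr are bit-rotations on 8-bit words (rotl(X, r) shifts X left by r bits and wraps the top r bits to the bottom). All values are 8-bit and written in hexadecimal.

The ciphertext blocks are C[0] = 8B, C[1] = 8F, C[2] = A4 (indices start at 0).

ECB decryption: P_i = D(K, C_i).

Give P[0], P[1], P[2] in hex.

P[0]: D(K, 8B) = F9.
P[1]: D(K, 8F) = 79.
P[2]: D(K, A4) = 1C.

P[0] = F9, P[1] = 79, P[2] = 1C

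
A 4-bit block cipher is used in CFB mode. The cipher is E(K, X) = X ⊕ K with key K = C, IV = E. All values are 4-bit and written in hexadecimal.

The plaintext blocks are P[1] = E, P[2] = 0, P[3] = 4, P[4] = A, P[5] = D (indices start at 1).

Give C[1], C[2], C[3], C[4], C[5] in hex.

CFB encryption: C_i = P_i ⊕ E(K, C_{i−1}), with C_{0} = IV.
C[1]: E(K, E) = 2; E ⊕ 2 = C.
C[2]: E(K, C) = 0; 0 ⊕ 0 = 0.
C[3]: E(K, 0) = C; 4 ⊕ C = 8.
C[4]: E(K, 8) = 4; A ⊕ 4 = E.
C[5]: E(K, E) = 2; D ⊕ 2 = F.

C[1] = C, C[2] = 0, C[3] = 8, C[4] = E, C[5] = F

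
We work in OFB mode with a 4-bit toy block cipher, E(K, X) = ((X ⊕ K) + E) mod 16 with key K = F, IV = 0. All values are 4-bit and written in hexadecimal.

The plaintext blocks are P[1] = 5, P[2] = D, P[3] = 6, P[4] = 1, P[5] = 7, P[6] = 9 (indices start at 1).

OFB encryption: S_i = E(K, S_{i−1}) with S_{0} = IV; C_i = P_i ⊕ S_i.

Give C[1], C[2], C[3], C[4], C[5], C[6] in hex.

C[1] = 8, C[2] = D, C[3] = B, C[4] = 1, C[5] = A, C[6] = 9

C[1]: S = E(K, 0) = D; 5 ⊕ D = 8.
C[2]: S = E(K, D) = 0; D ⊕ 0 = D.
C[3]: S = E(K, 0) = D; 6 ⊕ D = B.
C[4]: S = E(K, D) = 0; 1 ⊕ 0 = 1.
C[5]: S = E(K, 0) = D; 7 ⊕ D = A.
C[6]: S = E(K, D) = 0; 9 ⊕ 0 = 9.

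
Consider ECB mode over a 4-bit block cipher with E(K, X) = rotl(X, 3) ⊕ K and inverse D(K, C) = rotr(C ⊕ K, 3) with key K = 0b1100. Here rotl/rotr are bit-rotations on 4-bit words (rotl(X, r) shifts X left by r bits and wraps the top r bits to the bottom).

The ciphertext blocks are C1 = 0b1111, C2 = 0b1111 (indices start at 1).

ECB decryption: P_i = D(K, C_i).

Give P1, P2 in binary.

P1 = 0b0110, P2 = 0b0110

P1: D(K, 0b1111) = 0b0110.
P2: D(K, 0b1111) = 0b0110.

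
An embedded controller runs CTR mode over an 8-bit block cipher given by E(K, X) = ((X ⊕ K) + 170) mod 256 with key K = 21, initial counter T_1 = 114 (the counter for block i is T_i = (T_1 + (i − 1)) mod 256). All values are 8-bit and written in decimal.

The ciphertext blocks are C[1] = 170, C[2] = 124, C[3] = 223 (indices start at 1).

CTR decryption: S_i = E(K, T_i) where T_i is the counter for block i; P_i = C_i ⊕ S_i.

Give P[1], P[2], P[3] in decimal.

P[1]: T = 114, S = E(K, T) = 17; 170 ⊕ 17 = 187.
P[2]: T = 115, S = E(K, T) = 16; 124 ⊕ 16 = 108.
P[3]: T = 116, S = E(K, T) = 11; 223 ⊕ 11 = 212.

P[1] = 187, P[2] = 108, P[3] = 212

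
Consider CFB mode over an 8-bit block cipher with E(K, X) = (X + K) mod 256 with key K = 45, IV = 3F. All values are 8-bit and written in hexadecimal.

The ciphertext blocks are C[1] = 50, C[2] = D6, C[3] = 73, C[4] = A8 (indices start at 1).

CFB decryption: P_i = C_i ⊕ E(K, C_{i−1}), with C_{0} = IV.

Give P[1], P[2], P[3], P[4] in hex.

P[1] = D4, P[2] = 43, P[3] = 68, P[4] = 10

P[1]: E(K, 3F) = 84; 50 ⊕ 84 = D4.
P[2]: E(K, 50) = 95; D6 ⊕ 95 = 43.
P[3]: E(K, D6) = 1B; 73 ⊕ 1B = 68.
P[4]: E(K, 73) = B8; A8 ⊕ B8 = 10.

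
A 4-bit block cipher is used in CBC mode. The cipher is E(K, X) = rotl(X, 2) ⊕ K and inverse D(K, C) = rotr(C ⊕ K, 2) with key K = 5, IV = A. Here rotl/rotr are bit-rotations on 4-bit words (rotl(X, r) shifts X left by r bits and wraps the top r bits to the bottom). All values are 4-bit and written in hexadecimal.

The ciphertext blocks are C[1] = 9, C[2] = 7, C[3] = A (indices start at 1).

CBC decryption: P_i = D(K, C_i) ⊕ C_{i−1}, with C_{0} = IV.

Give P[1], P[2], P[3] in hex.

P[1]: D(K, 9) = 3; 3 ⊕ A = 9.
P[2]: D(K, 7) = 8; 8 ⊕ 9 = 1.
P[3]: D(K, A) = F; F ⊕ 7 = 8.

P[1] = 9, P[2] = 1, P[3] = 8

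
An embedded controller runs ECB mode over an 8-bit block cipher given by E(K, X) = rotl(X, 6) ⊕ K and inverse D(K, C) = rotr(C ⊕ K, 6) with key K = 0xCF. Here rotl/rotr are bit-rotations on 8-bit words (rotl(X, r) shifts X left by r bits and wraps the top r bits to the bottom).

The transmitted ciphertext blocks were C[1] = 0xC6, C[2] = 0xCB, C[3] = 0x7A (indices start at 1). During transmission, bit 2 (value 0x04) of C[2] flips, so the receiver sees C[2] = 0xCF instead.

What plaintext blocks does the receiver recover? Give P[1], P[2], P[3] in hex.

ECB decryption: P_i = D(K, C_i).
Only C[2] changed, to 0xCF. In ECB, a change in C_i affects only P_i. Decrypting the received ciphertext:
P[1]: D(K, 0xC6) = 0x24.
P[2]: D(K, 0xCF) = 0x00.
P[3]: D(K, 0x7A) = 0xD6.
Blocks that differ from the original plaintext: P[2].

P[1] = 0x24, P[2] = 0x00, P[3] = 0xD6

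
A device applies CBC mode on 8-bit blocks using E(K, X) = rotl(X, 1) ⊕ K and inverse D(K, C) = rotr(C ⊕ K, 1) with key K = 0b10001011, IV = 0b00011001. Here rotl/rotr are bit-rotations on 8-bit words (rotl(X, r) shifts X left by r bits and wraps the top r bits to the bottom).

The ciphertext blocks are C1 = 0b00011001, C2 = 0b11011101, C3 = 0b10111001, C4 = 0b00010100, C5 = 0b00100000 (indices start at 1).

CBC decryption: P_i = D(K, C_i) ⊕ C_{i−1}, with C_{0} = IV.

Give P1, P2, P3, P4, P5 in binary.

P1 = 0b01010000, P2 = 0b00110010, P3 = 0b11000100, P4 = 0b01110110, P5 = 0b11000001

P1: D(K, 0b00011001) = 0b01001001; 0b01001001 ⊕ 0b00011001 = 0b01010000.
P2: D(K, 0b11011101) = 0b00101011; 0b00101011 ⊕ 0b00011001 = 0b00110010.
P3: D(K, 0b10111001) = 0b00011001; 0b00011001 ⊕ 0b11011101 = 0b11000100.
P4: D(K, 0b00010100) = 0b11001111; 0b11001111 ⊕ 0b10111001 = 0b01110110.
P5: D(K, 0b00100000) = 0b11010101; 0b11010101 ⊕ 0b00010100 = 0b11000001.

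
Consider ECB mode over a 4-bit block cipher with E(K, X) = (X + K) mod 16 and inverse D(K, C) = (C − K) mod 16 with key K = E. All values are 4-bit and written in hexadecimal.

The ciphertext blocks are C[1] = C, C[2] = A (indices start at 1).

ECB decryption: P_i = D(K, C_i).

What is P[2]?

P[2] = C

P[2]: D(K, A) = C.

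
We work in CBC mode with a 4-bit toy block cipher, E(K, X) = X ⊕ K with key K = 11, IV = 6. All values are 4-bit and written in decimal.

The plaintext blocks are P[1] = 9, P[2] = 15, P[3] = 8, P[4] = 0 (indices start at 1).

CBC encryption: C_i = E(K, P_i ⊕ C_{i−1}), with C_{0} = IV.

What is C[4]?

C[1]: P[1] ⊕ 6 = 15; E(K, 15) = 4.
C[2]: P[2] ⊕ 4 = 11; E(K, 11) = 0.
C[3]: P[3] ⊕ 0 = 8; E(K, 8) = 3.
C[4]: P[4] ⊕ 3 = 3; E(K, 3) = 8.

C[4] = 8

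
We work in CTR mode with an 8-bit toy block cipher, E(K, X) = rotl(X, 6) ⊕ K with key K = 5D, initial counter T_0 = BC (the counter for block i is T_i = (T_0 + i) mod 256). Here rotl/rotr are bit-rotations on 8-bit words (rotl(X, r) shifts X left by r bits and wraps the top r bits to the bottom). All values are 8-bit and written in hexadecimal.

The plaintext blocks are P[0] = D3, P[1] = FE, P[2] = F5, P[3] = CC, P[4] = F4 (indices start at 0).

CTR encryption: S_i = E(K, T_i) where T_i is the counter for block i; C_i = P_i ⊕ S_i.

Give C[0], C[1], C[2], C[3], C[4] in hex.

C[0] = A1, C[1] = CC, C[2] = 07, C[3] = 7E, C[4] = 99

C[0]: T = BC, S = E(K, T) = 72; D3 ⊕ 72 = A1.
C[1]: T = BD, S = E(K, T) = 32; FE ⊕ 32 = CC.
C[2]: T = BE, S = E(K, T) = F2; F5 ⊕ F2 = 07.
C[3]: T = BF, S = E(K, T) = B2; CC ⊕ B2 = 7E.
C[4]: T = C0, S = E(K, T) = 6D; F4 ⊕ 6D = 99.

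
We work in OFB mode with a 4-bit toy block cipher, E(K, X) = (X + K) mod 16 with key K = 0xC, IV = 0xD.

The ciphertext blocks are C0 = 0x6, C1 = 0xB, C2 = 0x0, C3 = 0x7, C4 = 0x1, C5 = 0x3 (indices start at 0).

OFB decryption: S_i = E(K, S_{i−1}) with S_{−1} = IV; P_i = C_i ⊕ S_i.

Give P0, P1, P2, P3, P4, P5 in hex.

P0 = 0xF, P1 = 0xE, P2 = 0x1, P3 = 0xA, P4 = 0x8, P5 = 0x6

P0: S = E(K, 0xD) = 0x9; 0x6 ⊕ 0x9 = 0xF.
P1: S = E(K, 0x9) = 0x5; 0xB ⊕ 0x5 = 0xE.
P2: S = E(K, 0x5) = 0x1; 0x0 ⊕ 0x1 = 0x1.
P3: S = E(K, 0x1) = 0xD; 0x7 ⊕ 0xD = 0xA.
P4: S = E(K, 0xD) = 0x9; 0x1 ⊕ 0x9 = 0x8.
P5: S = E(K, 0x9) = 0x5; 0x3 ⊕ 0x5 = 0x6.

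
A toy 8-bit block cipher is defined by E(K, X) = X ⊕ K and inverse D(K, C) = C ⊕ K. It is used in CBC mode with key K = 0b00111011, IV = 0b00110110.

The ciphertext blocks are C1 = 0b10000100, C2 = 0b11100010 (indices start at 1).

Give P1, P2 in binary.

CBC decryption: P_i = D(K, C_i) ⊕ C_{i−1}, with C_{0} = IV.
P1: D(K, 0b10000100) = 0b10111111; 0b10111111 ⊕ 0b00110110 = 0b10001001.
P2: D(K, 0b11100010) = 0b11011001; 0b11011001 ⊕ 0b10000100 = 0b01011101.

P1 = 0b10001001, P2 = 0b01011101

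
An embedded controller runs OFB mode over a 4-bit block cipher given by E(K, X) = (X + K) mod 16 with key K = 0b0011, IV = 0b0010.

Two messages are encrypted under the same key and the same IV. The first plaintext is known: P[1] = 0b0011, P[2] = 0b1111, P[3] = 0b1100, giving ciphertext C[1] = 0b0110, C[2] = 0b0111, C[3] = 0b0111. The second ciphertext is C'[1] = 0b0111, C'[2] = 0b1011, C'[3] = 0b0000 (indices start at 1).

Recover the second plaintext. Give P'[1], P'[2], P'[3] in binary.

In OFB with a reused IV, both messages share the same keystream S_i, so C_i ⊕ C'_i = P_i ⊕ P'_i and thus P'_i = P_i ⊕ C_i ⊕ C'_i.
P'[1]: 0b0011 ⊕ 0b0110 ⊕ 0b0111 = 0b0010.
P'[2]: 0b1111 ⊕ 0b0111 ⊕ 0b1011 = 0b0011.
P'[3]: 0b1100 ⊕ 0b0111 ⊕ 0b0000 = 0b1011.

P'[1] = 0b0010, P'[2] = 0b0011, P'[3] = 0b1011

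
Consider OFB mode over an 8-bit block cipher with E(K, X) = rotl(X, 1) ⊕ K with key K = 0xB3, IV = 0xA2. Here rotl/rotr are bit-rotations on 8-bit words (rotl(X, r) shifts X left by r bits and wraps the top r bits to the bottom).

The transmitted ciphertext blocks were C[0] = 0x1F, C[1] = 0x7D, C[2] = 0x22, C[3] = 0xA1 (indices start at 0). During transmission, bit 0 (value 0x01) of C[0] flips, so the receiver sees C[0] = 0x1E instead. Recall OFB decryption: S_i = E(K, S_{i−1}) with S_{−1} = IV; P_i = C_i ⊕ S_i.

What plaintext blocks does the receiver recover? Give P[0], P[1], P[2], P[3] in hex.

P[0] = 0xE8, P[1] = 0x23, P[2] = 0x2D, P[3] = 0x0C

Only C[0] changed, to 0x1E. In OFB, a change in C_i flips the same bit in P_i only; the keystream is unaffected. Decrypting the received ciphertext:
P[0]: S = E(K, 0xA2) = 0xF6; 0x1E ⊕ 0xF6 = 0xE8.
P[1]: S = E(K, 0xF6) = 0x5E; 0x7D ⊕ 0x5E = 0x23.
P[2]: S = E(K, 0x5E) = 0x0F; 0x22 ⊕ 0x0F = 0x2D.
P[3]: S = E(K, 0x0F) = 0xAD; 0xA1 ⊕ 0xAD = 0x0C.
Blocks that differ from the original plaintext: P[0].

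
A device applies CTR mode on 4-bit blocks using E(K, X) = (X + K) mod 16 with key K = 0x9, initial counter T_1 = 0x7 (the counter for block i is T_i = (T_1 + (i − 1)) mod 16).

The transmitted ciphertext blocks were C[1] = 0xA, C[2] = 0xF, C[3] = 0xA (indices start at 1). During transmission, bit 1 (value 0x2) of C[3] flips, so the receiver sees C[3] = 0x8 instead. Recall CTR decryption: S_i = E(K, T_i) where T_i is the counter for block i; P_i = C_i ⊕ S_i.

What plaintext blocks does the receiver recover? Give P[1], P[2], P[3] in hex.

Only C[3] changed, to 0x8. In CTR, a change in C_i flips the same bit in P_i only; the keystream is unaffected. Decrypting the received ciphertext:
P[1]: T = 0x7, S = E(K, T) = 0x0; 0xA ⊕ 0x0 = 0xA.
P[2]: T = 0x8, S = E(K, T) = 0x1; 0xF ⊕ 0x1 = 0xE.
P[3]: T = 0x9, S = E(K, T) = 0x2; 0x8 ⊕ 0x2 = 0xA.
Blocks that differ from the original plaintext: P[3].

P[1] = 0xA, P[2] = 0xE, P[3] = 0xA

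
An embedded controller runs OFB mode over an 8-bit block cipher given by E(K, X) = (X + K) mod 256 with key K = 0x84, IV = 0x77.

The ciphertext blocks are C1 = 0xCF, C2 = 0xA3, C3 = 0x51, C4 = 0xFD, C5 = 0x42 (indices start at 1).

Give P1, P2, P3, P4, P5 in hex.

P1 = 0x34, P2 = 0xDC, P3 = 0x52, P4 = 0x7A, P5 = 0x49

OFB decryption: S_i = E(K, S_{i−1}) with S_{0} = IV; P_i = C_i ⊕ S_i.
P1: S = E(K, 0x77) = 0xFB; 0xCF ⊕ 0xFB = 0x34.
P2: S = E(K, 0xFB) = 0x7F; 0xA3 ⊕ 0x7F = 0xDC.
P3: S = E(K, 0x7F) = 0x03; 0x51 ⊕ 0x03 = 0x52.
P4: S = E(K, 0x03) = 0x87; 0xFD ⊕ 0x87 = 0x7A.
P5: S = E(K, 0x87) = 0x0B; 0x42 ⊕ 0x0B = 0x49.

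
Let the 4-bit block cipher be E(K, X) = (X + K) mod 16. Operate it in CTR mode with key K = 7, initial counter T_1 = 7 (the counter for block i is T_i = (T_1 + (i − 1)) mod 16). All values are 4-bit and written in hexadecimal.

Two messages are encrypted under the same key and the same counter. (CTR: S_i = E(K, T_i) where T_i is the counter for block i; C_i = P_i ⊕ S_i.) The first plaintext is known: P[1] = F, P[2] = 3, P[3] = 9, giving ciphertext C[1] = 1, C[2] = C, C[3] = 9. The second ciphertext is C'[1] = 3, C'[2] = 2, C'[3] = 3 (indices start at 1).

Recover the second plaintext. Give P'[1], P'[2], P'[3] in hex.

P'[1] = D, P'[2] = D, P'[3] = 3

In CTR with a reused counter, both messages share the same keystream S_i, so C_i ⊕ C'_i = P_i ⊕ P'_i and thus P'_i = P_i ⊕ C_i ⊕ C'_i.
P'[1]: F ⊕ 1 ⊕ 3 = D.
P'[2]: 3 ⊕ C ⊕ 2 = D.
P'[3]: 9 ⊕ 9 ⊕ 3 = 3.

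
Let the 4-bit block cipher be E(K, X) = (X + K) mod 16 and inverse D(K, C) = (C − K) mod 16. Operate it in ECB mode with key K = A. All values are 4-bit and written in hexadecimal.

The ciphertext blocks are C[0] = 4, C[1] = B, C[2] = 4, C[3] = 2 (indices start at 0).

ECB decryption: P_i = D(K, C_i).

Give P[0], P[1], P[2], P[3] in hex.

P[0]: D(K, 4) = A.
P[1]: D(K, B) = 1.
P[2]: D(K, 4) = A.
P[3]: D(K, 2) = 8.

P[0] = A, P[1] = 1, P[2] = A, P[3] = 8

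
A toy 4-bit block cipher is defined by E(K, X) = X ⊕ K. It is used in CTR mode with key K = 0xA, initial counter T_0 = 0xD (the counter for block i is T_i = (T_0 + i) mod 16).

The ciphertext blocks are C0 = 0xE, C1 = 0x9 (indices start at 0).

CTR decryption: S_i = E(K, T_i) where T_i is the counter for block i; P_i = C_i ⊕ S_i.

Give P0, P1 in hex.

P0 = 0x9, P1 = 0xD

P0: T = 0xD, S = E(K, T) = 0x7; 0xE ⊕ 0x7 = 0x9.
P1: T = 0xE, S = E(K, T) = 0x4; 0x9 ⊕ 0x4 = 0xD.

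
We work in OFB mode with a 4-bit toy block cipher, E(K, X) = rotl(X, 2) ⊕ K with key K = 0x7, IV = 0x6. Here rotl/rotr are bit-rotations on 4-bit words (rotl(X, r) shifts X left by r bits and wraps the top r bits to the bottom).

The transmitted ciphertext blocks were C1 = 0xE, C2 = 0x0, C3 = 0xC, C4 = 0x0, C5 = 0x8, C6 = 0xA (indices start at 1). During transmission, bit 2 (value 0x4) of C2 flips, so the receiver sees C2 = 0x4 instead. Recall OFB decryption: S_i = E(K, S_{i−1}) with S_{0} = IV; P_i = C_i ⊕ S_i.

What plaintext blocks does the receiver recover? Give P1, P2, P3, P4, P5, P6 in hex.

Only C2 changed, to 0x4. In OFB, a change in C_i flips the same bit in P_i only; the keystream is unaffected. Decrypting the received ciphertext:
P1: S = E(K, 0x6) = 0xE; 0xE ⊕ 0xE = 0x0.
P2: S = E(K, 0xE) = 0xC; 0x4 ⊕ 0xC = 0x8.
P3: S = E(K, 0xC) = 0x4; 0xC ⊕ 0x4 = 0x8.
P4: S = E(K, 0x4) = 0x6; 0x0 ⊕ 0x6 = 0x6.
P5: S = E(K, 0x6) = 0xE; 0x8 ⊕ 0xE = 0x6.
P6: S = E(K, 0xE) = 0xC; 0xA ⊕ 0xC = 0x6.
Blocks that differ from the original plaintext: P2.

P1 = 0x0, P2 = 0x8, P3 = 0x8, P4 = 0x6, P5 = 0x6, P6 = 0x6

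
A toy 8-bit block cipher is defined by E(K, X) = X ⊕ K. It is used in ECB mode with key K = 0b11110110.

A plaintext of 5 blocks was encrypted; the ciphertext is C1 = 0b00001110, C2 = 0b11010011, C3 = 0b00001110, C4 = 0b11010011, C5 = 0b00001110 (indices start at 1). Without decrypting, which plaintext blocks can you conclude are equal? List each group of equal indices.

ECB encrypts each block independently with the same key, so equal ciphertext blocks imply equal plaintext blocks.
C1 = C3 = C5 = 0b00001110, so P1 = P3 = P5.
C2 = C4 = 0b11010011, so P2 = P4.

P1 = P3 = P5; P2 = P4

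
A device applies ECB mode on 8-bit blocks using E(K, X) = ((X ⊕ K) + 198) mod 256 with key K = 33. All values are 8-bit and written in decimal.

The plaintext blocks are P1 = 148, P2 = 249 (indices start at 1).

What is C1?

C1 = 123

ECB encryption: C_i = E(K, P_i).
C1: E(K, 148) = 123.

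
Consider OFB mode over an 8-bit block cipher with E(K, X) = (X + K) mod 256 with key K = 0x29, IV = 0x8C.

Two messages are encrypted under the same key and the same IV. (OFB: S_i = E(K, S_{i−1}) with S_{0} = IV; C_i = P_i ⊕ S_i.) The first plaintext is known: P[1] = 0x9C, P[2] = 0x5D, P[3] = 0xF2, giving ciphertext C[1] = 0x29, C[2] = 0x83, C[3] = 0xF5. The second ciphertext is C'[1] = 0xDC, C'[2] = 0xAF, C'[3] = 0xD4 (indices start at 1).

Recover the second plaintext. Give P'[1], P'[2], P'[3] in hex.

P'[1] = 0x69, P'[2] = 0x71, P'[3] = 0xD3

In OFB with a reused IV, both messages share the same keystream S_i, so C_i ⊕ C'_i = P_i ⊕ P'_i and thus P'_i = P_i ⊕ C_i ⊕ C'_i.
P'[1]: 0x9C ⊕ 0x29 ⊕ 0xDC = 0x69.
P'[2]: 0x5D ⊕ 0x83 ⊕ 0xAF = 0x71.
P'[3]: 0xF2 ⊕ 0xF5 ⊕ 0xD4 = 0xD3.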